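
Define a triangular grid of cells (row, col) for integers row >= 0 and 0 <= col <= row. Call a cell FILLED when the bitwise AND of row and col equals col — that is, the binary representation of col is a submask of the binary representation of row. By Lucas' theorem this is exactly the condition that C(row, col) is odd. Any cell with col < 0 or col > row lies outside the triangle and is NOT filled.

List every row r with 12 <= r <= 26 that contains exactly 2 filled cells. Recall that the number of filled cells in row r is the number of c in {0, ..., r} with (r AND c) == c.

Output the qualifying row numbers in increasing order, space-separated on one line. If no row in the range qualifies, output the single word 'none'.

Answer: 16

Derivation:
Row r has 2^popcount(r) filled cells, so we need popcount(r) = log2(2) = 1.
Scan r = 12..26 and keep those with exactly 1 one-bits:
r=12=1100 popcount=2 -> skip
r=13=1101 popcount=3 -> skip
r=14=1110 popcount=3 -> skip
r=15=1111 popcount=4 -> skip
r=16=10000 popcount=1 -> KEEP
r=17=10001 popcount=2 -> skip
r=18=10010 popcount=2 -> skip
r=19=10011 popcount=3 -> skip
r=20=10100 popcount=2 -> skip
r=21=10101 popcount=3 -> skip
r=22=10110 popcount=3 -> skip
r=23=10111 popcount=4 -> skip
r=24=11000 popcount=2 -> skip
r=25=11001 popcount=3 -> skip
r=26=11010 popcount=3 -> skip
Kept rows: 16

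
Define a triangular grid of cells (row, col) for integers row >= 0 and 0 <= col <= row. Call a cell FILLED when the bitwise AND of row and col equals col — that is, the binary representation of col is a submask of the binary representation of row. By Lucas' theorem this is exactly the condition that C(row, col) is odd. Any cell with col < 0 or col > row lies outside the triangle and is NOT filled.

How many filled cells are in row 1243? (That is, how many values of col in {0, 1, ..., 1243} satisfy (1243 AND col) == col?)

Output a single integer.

1243 in binary = 10011011011
popcount(1243) = number of 1-bits in 10011011011 = 7
A col c satisfies (1243 AND c) == c iff every set bit of c is also set in 1243; each of the 7 set bits of 1243 can independently be on or off in c.
count = 2^7 = 128

Answer: 128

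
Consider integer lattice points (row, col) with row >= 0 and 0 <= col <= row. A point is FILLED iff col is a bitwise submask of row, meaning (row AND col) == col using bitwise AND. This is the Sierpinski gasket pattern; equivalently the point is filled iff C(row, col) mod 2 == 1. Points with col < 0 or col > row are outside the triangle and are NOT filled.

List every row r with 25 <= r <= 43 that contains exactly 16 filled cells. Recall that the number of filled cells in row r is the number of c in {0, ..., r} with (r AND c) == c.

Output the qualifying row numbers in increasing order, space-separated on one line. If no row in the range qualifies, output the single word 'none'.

Answer: 27 29 30 39 43

Derivation:
Row r has 2^popcount(r) filled cells, so we need popcount(r) = log2(16) = 4.
Scan r = 25..43 and keep those with exactly 4 one-bits:
r=25=11001 popcount=3 -> skip
r=26=11010 popcount=3 -> skip
r=27=11011 popcount=4 -> KEEP
r=28=11100 popcount=3 -> skip
r=29=11101 popcount=4 -> KEEP
r=30=11110 popcount=4 -> KEEP
r=31=11111 popcount=5 -> skip
r=32=100000 popcount=1 -> skip
r=33=100001 popcount=2 -> skip
r=34=100010 popcount=2 -> skip
r=35=100011 popcount=3 -> skip
r=36=100100 popcount=2 -> skip
r=37=100101 popcount=3 -> skip
r=38=100110 popcount=3 -> skip
r=39=100111 popcount=4 -> KEEP
r=40=101000 popcount=2 -> skip
r=41=101001 popcount=3 -> skip
r=42=101010 popcount=3 -> skip
r=43=101011 popcount=4 -> KEEP
Kept rows: 27 29 30 39 43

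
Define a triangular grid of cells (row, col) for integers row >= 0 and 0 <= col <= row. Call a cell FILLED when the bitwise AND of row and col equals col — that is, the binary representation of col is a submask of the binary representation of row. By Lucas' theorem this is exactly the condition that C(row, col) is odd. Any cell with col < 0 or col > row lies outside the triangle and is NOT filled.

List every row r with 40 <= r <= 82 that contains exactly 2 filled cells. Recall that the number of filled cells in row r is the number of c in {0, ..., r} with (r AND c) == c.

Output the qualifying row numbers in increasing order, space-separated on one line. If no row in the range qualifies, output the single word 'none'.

Row r has 2^popcount(r) filled cells, so we need popcount(r) = log2(2) = 1.
Scan r = 40..82 and keep those with exactly 1 one-bits:
r=40=101000 popcount=2 -> skip
r=41=101001 popcount=3 -> skip
r=42=101010 popcount=3 -> skip
r=43=101011 popcount=4 -> skip
r=44=101100 popcount=3 -> skip
r=45=101101 popcount=4 -> skip
r=46=101110 popcount=4 -> skip
r=47=101111 popcount=5 -> skip
r=48=110000 popcount=2 -> skip
r=49=110001 popcount=3 -> skip
r=50=110010 popcount=3 -> skip
r=51=110011 popcount=4 -> skip
r=52=110100 popcount=3 -> skip
r=53=110101 popcount=4 -> skip
r=54=110110 popcount=4 -> skip
r=55=110111 popcount=5 -> skip
r=56=111000 popcount=3 -> skip
r=57=111001 popcount=4 -> skip
r=58=111010 popcount=4 -> skip
r=59=111011 popcount=5 -> skip
r=60=111100 popcount=4 -> skip
r=61=111101 popcount=5 -> skip
r=62=111110 popcount=5 -> skip
r=63=111111 popcount=6 -> skip
r=64=1000000 popcount=1 -> KEEP
r=65=1000001 popcount=2 -> skip
r=66=1000010 popcount=2 -> skip
r=67=1000011 popcount=3 -> skip
r=68=1000100 popcount=2 -> skip
r=69=1000101 popcount=3 -> skip
r=70=1000110 popcount=3 -> skip
r=71=1000111 popcount=4 -> skip
r=72=1001000 popcount=2 -> skip
r=73=1001001 popcount=3 -> skip
r=74=1001010 popcount=3 -> skip
r=75=1001011 popcount=4 -> skip
r=76=1001100 popcount=3 -> skip
r=77=1001101 popcount=4 -> skip
r=78=1001110 popcount=4 -> skip
r=79=1001111 popcount=5 -> skip
r=80=1010000 popcount=2 -> skip
r=81=1010001 popcount=3 -> skip
r=82=1010010 popcount=3 -> skip
Kept rows: 64

Answer: 64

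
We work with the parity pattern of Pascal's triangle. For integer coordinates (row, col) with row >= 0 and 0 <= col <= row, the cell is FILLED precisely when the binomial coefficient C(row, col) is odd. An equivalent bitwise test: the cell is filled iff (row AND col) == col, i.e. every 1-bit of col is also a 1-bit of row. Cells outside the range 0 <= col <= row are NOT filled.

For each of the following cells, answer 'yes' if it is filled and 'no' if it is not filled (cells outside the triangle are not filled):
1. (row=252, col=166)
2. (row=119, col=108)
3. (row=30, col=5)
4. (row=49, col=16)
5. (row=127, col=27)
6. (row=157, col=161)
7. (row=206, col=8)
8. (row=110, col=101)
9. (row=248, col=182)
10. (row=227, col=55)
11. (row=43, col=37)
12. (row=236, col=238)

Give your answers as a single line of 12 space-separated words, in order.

Answer: no no no yes yes no yes no no no no no

Derivation:
(252,166): row=0b11111100, col=0b10100110, row AND col = 0b10100100 = 164; 164 != 166 -> empty
(119,108): row=0b1110111, col=0b1101100, row AND col = 0b1100100 = 100; 100 != 108 -> empty
(30,5): row=0b11110, col=0b101, row AND col = 0b100 = 4; 4 != 5 -> empty
(49,16): row=0b110001, col=0b10000, row AND col = 0b10000 = 16; 16 == 16 -> filled
(127,27): row=0b1111111, col=0b11011, row AND col = 0b11011 = 27; 27 == 27 -> filled
(157,161): col outside [0, 157] -> not filled
(206,8): row=0b11001110, col=0b1000, row AND col = 0b1000 = 8; 8 == 8 -> filled
(110,101): row=0b1101110, col=0b1100101, row AND col = 0b1100100 = 100; 100 != 101 -> empty
(248,182): row=0b11111000, col=0b10110110, row AND col = 0b10110000 = 176; 176 != 182 -> empty
(227,55): row=0b11100011, col=0b110111, row AND col = 0b100011 = 35; 35 != 55 -> empty
(43,37): row=0b101011, col=0b100101, row AND col = 0b100001 = 33; 33 != 37 -> empty
(236,238): col outside [0, 236] -> not filled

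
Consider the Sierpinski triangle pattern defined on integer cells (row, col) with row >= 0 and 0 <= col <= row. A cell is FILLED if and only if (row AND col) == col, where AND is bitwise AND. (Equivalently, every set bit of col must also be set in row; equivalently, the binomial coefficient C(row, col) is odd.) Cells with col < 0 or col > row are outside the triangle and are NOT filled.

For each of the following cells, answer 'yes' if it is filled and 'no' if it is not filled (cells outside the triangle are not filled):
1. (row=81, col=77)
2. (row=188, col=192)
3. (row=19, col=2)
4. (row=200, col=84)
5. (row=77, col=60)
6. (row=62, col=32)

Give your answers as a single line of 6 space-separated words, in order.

Answer: no no yes no no yes

Derivation:
(81,77): row=0b1010001, col=0b1001101, row AND col = 0b1000001 = 65; 65 != 77 -> empty
(188,192): col outside [0, 188] -> not filled
(19,2): row=0b10011, col=0b10, row AND col = 0b10 = 2; 2 == 2 -> filled
(200,84): row=0b11001000, col=0b1010100, row AND col = 0b1000000 = 64; 64 != 84 -> empty
(77,60): row=0b1001101, col=0b111100, row AND col = 0b1100 = 12; 12 != 60 -> empty
(62,32): row=0b111110, col=0b100000, row AND col = 0b100000 = 32; 32 == 32 -> filled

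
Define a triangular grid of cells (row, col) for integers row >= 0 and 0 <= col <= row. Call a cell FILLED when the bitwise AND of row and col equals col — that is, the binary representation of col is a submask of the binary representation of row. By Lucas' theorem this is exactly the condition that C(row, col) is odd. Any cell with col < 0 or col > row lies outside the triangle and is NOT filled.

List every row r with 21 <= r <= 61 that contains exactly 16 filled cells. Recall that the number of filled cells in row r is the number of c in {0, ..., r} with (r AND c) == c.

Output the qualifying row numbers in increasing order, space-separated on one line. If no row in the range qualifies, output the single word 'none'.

Row r has 2^popcount(r) filled cells, so we need popcount(r) = log2(16) = 4.
Scan r = 21..61 and keep those with exactly 4 one-bits:
r=21=10101 popcount=3 -> skip
r=22=10110 popcount=3 -> skip
r=23=10111 popcount=4 -> KEEP
r=24=11000 popcount=2 -> skip
r=25=11001 popcount=3 -> skip
r=26=11010 popcount=3 -> skip
r=27=11011 popcount=4 -> KEEP
r=28=11100 popcount=3 -> skip
r=29=11101 popcount=4 -> KEEP
r=30=11110 popcount=4 -> KEEP
r=31=11111 popcount=5 -> skip
r=32=100000 popcount=1 -> skip
r=33=100001 popcount=2 -> skip
r=34=100010 popcount=2 -> skip
r=35=100011 popcount=3 -> skip
r=36=100100 popcount=2 -> skip
r=37=100101 popcount=3 -> skip
r=38=100110 popcount=3 -> skip
r=39=100111 popcount=4 -> KEEP
r=40=101000 popcount=2 -> skip
r=41=101001 popcount=3 -> skip
r=42=101010 popcount=3 -> skip
r=43=101011 popcount=4 -> KEEP
r=44=101100 popcount=3 -> skip
r=45=101101 popcount=4 -> KEEP
r=46=101110 popcount=4 -> KEEP
r=47=101111 popcount=5 -> skip
r=48=110000 popcount=2 -> skip
r=49=110001 popcount=3 -> skip
r=50=110010 popcount=3 -> skip
r=51=110011 popcount=4 -> KEEP
r=52=110100 popcount=3 -> skip
r=53=110101 popcount=4 -> KEEP
r=54=110110 popcount=4 -> KEEP
r=55=110111 popcount=5 -> skip
r=56=111000 popcount=3 -> skip
r=57=111001 popcount=4 -> KEEP
r=58=111010 popcount=4 -> KEEP
r=59=111011 popcount=5 -> skip
r=60=111100 popcount=4 -> KEEP
r=61=111101 popcount=5 -> skip
Kept rows: 23 27 29 30 39 43 45 46 51 53 54 57 58 60

Answer: 23 27 29 30 39 43 45 46 51 53 54 57 58 60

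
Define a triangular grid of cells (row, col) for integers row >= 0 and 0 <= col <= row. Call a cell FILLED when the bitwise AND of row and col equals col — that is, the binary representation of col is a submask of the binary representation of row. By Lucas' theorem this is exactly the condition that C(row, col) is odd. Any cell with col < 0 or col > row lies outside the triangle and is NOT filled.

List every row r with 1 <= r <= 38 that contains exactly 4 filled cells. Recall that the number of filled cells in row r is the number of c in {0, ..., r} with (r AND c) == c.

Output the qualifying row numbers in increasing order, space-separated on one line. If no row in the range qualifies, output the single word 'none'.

Answer: 3 5 6 9 10 12 17 18 20 24 33 34 36

Derivation:
Row r has 2^popcount(r) filled cells, so we need popcount(r) = log2(4) = 2.
Scan r = 1..38 and keep those with exactly 2 one-bits:
r=1=1 popcount=1 -> skip
r=2=10 popcount=1 -> skip
r=3=11 popcount=2 -> KEEP
r=4=100 popcount=1 -> skip
r=5=101 popcount=2 -> KEEP
r=6=110 popcount=2 -> KEEP
r=7=111 popcount=3 -> skip
r=8=1000 popcount=1 -> skip
r=9=1001 popcount=2 -> KEEP
r=10=1010 popcount=2 -> KEEP
r=11=1011 popcount=3 -> skip
r=12=1100 popcount=2 -> KEEP
r=13=1101 popcount=3 -> skip
r=14=1110 popcount=3 -> skip
r=15=1111 popcount=4 -> skip
r=16=10000 popcount=1 -> skip
r=17=10001 popcount=2 -> KEEP
r=18=10010 popcount=2 -> KEEP
r=19=10011 popcount=3 -> skip
r=20=10100 popcount=2 -> KEEP
r=21=10101 popcount=3 -> skip
r=22=10110 popcount=3 -> skip
r=23=10111 popcount=4 -> skip
r=24=11000 popcount=2 -> KEEP
r=25=11001 popcount=3 -> skip
r=26=11010 popcount=3 -> skip
r=27=11011 popcount=4 -> skip
r=28=11100 popcount=3 -> skip
r=29=11101 popcount=4 -> skip
r=30=11110 popcount=4 -> skip
r=31=11111 popcount=5 -> skip
r=32=100000 popcount=1 -> skip
r=33=100001 popcount=2 -> KEEP
r=34=100010 popcount=2 -> KEEP
r=35=100011 popcount=3 -> skip
r=36=100100 popcount=2 -> KEEP
r=37=100101 popcount=3 -> skip
r=38=100110 popcount=3 -> skip
Kept rows: 3 5 6 9 10 12 17 18 20 24 33 34 36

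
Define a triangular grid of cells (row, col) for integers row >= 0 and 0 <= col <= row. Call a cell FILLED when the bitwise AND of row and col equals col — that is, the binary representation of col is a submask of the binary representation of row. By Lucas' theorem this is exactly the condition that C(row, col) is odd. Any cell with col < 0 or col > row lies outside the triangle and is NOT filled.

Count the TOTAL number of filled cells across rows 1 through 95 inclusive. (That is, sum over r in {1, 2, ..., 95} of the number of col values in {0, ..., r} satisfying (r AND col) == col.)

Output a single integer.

Answer: 1214

Derivation:
r1=1 pc1: +2 =2
r2=10 pc1: +2 =4
r3=11 pc2: +4 =8
r4=100 pc1: +2 =10
r5=101 pc2: +4 =14
r6=110 pc2: +4 =18
r7=111 pc3: +8 =26
r8=1000 pc1: +2 =28
r9=1001 pc2: +4 =32
r10=1010 pc2: +4 =36
r11=1011 pc3: +8 =44
r12=1100 pc2: +4 =48
r13=1101 pc3: +8 =56
r14=1110 pc3: +8 =64
r15=1111 pc4: +16 =80
r16=10000 pc1: +2 =82
r17=10001 pc2: +4 =86
r18=10010 pc2: +4 =90
r19=10011 pc3: +8 =98
r20=10100 pc2: +4 =102
r21=10101 pc3: +8 =110
r22=10110 pc3: +8 =118
r23=10111 pc4: +16 =134
r24=11000 pc2: +4 =138
r25=11001 pc3: +8 =146
r26=11010 pc3: +8 =154
r27=11011 pc4: +16 =170
r28=11100 pc3: +8 =178
r29=11101 pc4: +16 =194
r30=11110 pc4: +16 =210
r31=11111 pc5: +32 =242
r32=100000 pc1: +2 =244
r33=100001 pc2: +4 =248
r34=100010 pc2: +4 =252
r35=100011 pc3: +8 =260
r36=100100 pc2: +4 =264
r37=100101 pc3: +8 =272
r38=100110 pc3: +8 =280
r39=100111 pc4: +16 =296
r40=101000 pc2: +4 =300
r41=101001 pc3: +8 =308
r42=101010 pc3: +8 =316
r43=101011 pc4: +16 =332
r44=101100 pc3: +8 =340
r45=101101 pc4: +16 =356
r46=101110 pc4: +16 =372
r47=101111 pc5: +32 =404
r48=110000 pc2: +4 =408
r49=110001 pc3: +8 =416
r50=110010 pc3: +8 =424
r51=110011 pc4: +16 =440
r52=110100 pc3: +8 =448
r53=110101 pc4: +16 =464
r54=110110 pc4: +16 =480
r55=110111 pc5: +32 =512
r56=111000 pc3: +8 =520
r57=111001 pc4: +16 =536
r58=111010 pc4: +16 =552
r59=111011 pc5: +32 =584
r60=111100 pc4: +16 =600
r61=111101 pc5: +32 =632
r62=111110 pc5: +32 =664
r63=111111 pc6: +64 =728
r64=1000000 pc1: +2 =730
r65=1000001 pc2: +4 =734
r66=1000010 pc2: +4 =738
r67=1000011 pc3: +8 =746
r68=1000100 pc2: +4 =750
r69=1000101 pc3: +8 =758
r70=1000110 pc3: +8 =766
r71=1000111 pc4: +16 =782
r72=1001000 pc2: +4 =786
r73=1001001 pc3: +8 =794
r74=1001010 pc3: +8 =802
r75=1001011 pc4: +16 =818
r76=1001100 pc3: +8 =826
r77=1001101 pc4: +16 =842
r78=1001110 pc4: +16 =858
r79=1001111 pc5: +32 =890
r80=1010000 pc2: +4 =894
r81=1010001 pc3: +8 =902
r82=1010010 pc3: +8 =910
r83=1010011 pc4: +16 =926
r84=1010100 pc3: +8 =934
r85=1010101 pc4: +16 =950
r86=1010110 pc4: +16 =966
r87=1010111 pc5: +32 =998
r88=1011000 pc3: +8 =1006
r89=1011001 pc4: +16 =1022
r90=1011010 pc4: +16 =1038
r91=1011011 pc5: +32 =1070
r92=1011100 pc4: +16 =1086
r93=1011101 pc5: +32 =1118
r94=1011110 pc5: +32 =1150
r95=1011111 pc6: +64 =1214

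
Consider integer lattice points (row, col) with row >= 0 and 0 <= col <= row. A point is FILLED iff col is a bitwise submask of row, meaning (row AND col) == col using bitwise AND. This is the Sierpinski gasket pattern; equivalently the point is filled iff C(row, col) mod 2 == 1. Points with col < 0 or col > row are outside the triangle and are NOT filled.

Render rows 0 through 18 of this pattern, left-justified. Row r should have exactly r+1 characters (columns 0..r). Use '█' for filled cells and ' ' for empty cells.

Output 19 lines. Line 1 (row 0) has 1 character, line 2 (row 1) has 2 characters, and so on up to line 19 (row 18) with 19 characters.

r0=0: █
r1=1: ██
r2=10: █ █
r3=11: ████
r4=100: █   █
r5=101: ██  ██
r6=110: █ █ █ █
r7=111: ████████
r8=1000: █       █
r9=1001: ██      ██
r10=1010: █ █     █ █
r11=1011: ████    ████
r12=1100: █   █   █   █
r13=1101: ██  ██  ██  ██
r14=1110: █ █ █ █ █ █ █ █
r15=1111: ████████████████
r16=10000: █               █
r17=10001: ██              ██
r18=10010: █ █             █ █

Answer: █
██
█ █
████
█   █
██  ██
█ █ █ █
████████
█       █
██      ██
█ █     █ █
████    ████
█   █   █   █
██  ██  ██  ██
█ █ █ █ █ █ █ █
████████████████
█               █
██              ██
█ █             █ █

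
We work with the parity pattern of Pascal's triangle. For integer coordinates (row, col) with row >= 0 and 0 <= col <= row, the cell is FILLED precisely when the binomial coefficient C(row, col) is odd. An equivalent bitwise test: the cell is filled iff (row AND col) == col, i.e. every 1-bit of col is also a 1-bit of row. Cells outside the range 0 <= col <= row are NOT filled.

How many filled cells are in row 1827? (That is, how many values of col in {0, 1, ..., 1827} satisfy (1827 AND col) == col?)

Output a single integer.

Answer: 64

Derivation:
1827 in binary = 11100100011
popcount(1827) = number of 1-bits in 11100100011 = 6
A col c satisfies (1827 AND c) == c iff every set bit of c is also set in 1827; each of the 6 set bits of 1827 can independently be on or off in c.
count = 2^6 = 64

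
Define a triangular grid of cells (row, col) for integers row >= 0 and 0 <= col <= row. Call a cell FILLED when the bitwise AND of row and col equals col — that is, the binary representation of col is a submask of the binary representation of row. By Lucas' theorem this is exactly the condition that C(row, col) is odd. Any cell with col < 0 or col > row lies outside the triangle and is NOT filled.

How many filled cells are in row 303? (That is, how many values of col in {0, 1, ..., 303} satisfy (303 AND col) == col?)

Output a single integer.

303 in binary = 100101111
popcount(303) = number of 1-bits in 100101111 = 6
A col c satisfies (303 AND c) == c iff every set bit of c is also set in 303; each of the 6 set bits of 303 can independently be on or off in c.
count = 2^6 = 64

Answer: 64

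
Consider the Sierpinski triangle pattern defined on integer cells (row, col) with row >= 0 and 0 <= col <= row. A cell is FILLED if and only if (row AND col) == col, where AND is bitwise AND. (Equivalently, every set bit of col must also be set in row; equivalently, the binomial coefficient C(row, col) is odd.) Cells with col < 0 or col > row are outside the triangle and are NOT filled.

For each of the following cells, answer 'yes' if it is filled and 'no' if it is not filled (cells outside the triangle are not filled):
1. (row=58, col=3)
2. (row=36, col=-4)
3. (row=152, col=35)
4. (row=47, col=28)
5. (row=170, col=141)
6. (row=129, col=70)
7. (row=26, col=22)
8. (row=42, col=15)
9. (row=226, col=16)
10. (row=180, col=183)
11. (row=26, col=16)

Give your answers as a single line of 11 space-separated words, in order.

(58,3): row=0b111010, col=0b11, row AND col = 0b10 = 2; 2 != 3 -> empty
(36,-4): col outside [0, 36] -> not filled
(152,35): row=0b10011000, col=0b100011, row AND col = 0b0 = 0; 0 != 35 -> empty
(47,28): row=0b101111, col=0b11100, row AND col = 0b1100 = 12; 12 != 28 -> empty
(170,141): row=0b10101010, col=0b10001101, row AND col = 0b10001000 = 136; 136 != 141 -> empty
(129,70): row=0b10000001, col=0b1000110, row AND col = 0b0 = 0; 0 != 70 -> empty
(26,22): row=0b11010, col=0b10110, row AND col = 0b10010 = 18; 18 != 22 -> empty
(42,15): row=0b101010, col=0b1111, row AND col = 0b1010 = 10; 10 != 15 -> empty
(226,16): row=0b11100010, col=0b10000, row AND col = 0b0 = 0; 0 != 16 -> empty
(180,183): col outside [0, 180] -> not filled
(26,16): row=0b11010, col=0b10000, row AND col = 0b10000 = 16; 16 == 16 -> filled

Answer: no no no no no no no no no no yes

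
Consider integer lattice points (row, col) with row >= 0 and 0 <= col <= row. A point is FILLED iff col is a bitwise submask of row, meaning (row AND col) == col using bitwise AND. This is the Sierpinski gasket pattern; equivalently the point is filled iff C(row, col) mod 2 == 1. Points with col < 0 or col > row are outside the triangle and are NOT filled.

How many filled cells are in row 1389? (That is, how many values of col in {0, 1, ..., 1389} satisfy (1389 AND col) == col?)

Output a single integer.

Answer: 128

Derivation:
1389 in binary = 10101101101
popcount(1389) = number of 1-bits in 10101101101 = 7
A col c satisfies (1389 AND c) == c iff every set bit of c is also set in 1389; each of the 7 set bits of 1389 can independently be on or off in c.
count = 2^7 = 128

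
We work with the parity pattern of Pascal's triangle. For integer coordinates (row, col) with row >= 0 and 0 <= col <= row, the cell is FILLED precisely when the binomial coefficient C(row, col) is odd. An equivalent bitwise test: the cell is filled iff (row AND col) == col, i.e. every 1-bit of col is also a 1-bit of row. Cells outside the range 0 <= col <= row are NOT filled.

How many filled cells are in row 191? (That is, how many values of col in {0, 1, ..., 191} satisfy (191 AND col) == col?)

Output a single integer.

191 in binary = 10111111
popcount(191) = number of 1-bits in 10111111 = 7
A col c satisfies (191 AND c) == c iff every set bit of c is also set in 191; each of the 7 set bits of 191 can independently be on or off in c.
count = 2^7 = 128

Answer: 128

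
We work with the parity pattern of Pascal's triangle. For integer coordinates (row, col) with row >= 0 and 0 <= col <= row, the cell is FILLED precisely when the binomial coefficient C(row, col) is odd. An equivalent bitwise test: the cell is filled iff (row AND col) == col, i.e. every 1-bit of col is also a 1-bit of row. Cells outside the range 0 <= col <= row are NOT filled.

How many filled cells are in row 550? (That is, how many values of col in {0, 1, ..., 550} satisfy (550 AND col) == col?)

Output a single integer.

550 in binary = 1000100110
popcount(550) = number of 1-bits in 1000100110 = 4
A col c satisfies (550 AND c) == c iff every set bit of c is also set in 550; each of the 4 set bits of 550 can independently be on or off in c.
count = 2^4 = 16

Answer: 16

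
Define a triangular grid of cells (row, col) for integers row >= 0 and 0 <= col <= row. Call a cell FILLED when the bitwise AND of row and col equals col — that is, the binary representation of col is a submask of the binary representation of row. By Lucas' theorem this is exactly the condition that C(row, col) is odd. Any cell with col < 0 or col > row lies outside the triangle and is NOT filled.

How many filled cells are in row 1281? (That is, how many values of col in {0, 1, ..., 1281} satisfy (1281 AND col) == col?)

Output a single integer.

1281 in binary = 10100000001
popcount(1281) = number of 1-bits in 10100000001 = 3
A col c satisfies (1281 AND c) == c iff every set bit of c is also set in 1281; each of the 3 set bits of 1281 can independently be on or off in c.
count = 2^3 = 8

Answer: 8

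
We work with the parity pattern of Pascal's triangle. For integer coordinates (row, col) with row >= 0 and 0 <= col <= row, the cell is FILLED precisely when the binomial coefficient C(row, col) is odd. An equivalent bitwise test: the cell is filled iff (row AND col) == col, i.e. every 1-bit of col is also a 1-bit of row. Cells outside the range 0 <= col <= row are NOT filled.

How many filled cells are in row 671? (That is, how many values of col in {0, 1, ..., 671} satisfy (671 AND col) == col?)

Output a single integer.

Answer: 128

Derivation:
671 in binary = 1010011111
popcount(671) = number of 1-bits in 1010011111 = 7
A col c satisfies (671 AND c) == c iff every set bit of c is also set in 671; each of the 7 set bits of 671 can independently be on or off in c.
count = 2^7 = 128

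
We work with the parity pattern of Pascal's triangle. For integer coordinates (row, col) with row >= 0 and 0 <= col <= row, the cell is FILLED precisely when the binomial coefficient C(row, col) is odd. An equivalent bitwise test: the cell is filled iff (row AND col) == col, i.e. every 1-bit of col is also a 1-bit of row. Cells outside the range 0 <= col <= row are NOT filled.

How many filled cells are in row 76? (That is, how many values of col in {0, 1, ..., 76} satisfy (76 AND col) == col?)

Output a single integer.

76 in binary = 1001100
popcount(76) = number of 1-bits in 1001100 = 3
A col c satisfies (76 AND c) == c iff every set bit of c is also set in 76; each of the 3 set bits of 76 can independently be on or off in c.
count = 2^3 = 8

Answer: 8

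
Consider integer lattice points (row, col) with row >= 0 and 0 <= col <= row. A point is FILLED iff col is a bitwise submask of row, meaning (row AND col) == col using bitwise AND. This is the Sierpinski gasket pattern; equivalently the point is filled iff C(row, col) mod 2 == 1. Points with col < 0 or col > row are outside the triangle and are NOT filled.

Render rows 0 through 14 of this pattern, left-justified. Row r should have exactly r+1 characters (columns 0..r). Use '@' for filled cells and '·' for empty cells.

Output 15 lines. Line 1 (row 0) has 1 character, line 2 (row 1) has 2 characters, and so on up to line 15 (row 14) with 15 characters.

Answer: @
@@
@·@
@@@@
@···@
@@··@@
@·@·@·@
@@@@@@@@
@·······@
@@······@@
@·@·····@·@
@@@@····@@@@
@···@···@···@
@@··@@··@@··@@
@·@·@·@·@·@·@·@

Derivation:
r0=0: @
r1=1: @@
r2=10: @·@
r3=11: @@@@
r4=100: @···@
r5=101: @@··@@
r6=110: @·@·@·@
r7=111: @@@@@@@@
r8=1000: @·······@
r9=1001: @@······@@
r10=1010: @·@·····@·@
r11=1011: @@@@····@@@@
r12=1100: @···@···@···@
r13=1101: @@··@@··@@··@@
r14=1110: @·@·@·@·@·@·@·@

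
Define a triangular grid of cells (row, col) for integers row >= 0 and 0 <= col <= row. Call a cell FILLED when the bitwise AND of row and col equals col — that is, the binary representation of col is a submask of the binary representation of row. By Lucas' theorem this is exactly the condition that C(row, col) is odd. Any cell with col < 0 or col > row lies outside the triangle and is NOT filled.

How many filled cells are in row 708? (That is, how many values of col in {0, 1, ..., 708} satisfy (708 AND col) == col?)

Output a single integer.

Answer: 16

Derivation:
708 in binary = 1011000100
popcount(708) = number of 1-bits in 1011000100 = 4
A col c satisfies (708 AND c) == c iff every set bit of c is also set in 708; each of the 4 set bits of 708 can independently be on or off in c.
count = 2^4 = 16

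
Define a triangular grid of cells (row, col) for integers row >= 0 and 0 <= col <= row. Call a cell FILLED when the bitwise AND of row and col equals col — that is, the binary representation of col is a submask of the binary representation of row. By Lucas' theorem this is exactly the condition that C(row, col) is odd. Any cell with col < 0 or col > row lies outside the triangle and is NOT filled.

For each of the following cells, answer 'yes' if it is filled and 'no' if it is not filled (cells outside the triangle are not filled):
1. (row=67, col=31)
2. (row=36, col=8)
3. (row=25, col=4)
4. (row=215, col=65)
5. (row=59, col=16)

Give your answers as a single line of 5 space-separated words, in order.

Answer: no no no yes yes

Derivation:
(67,31): row=0b1000011, col=0b11111, row AND col = 0b11 = 3; 3 != 31 -> empty
(36,8): row=0b100100, col=0b1000, row AND col = 0b0 = 0; 0 != 8 -> empty
(25,4): row=0b11001, col=0b100, row AND col = 0b0 = 0; 0 != 4 -> empty
(215,65): row=0b11010111, col=0b1000001, row AND col = 0b1000001 = 65; 65 == 65 -> filled
(59,16): row=0b111011, col=0b10000, row AND col = 0b10000 = 16; 16 == 16 -> filled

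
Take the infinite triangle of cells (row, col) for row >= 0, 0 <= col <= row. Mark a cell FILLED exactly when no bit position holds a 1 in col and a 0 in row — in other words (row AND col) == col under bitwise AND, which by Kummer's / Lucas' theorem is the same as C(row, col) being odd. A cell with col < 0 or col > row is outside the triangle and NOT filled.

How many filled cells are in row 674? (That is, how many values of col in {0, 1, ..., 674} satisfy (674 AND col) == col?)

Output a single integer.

674 in binary = 1010100010
popcount(674) = number of 1-bits in 1010100010 = 4
A col c satisfies (674 AND c) == c iff every set bit of c is also set in 674; each of the 4 set bits of 674 can independently be on or off in c.
count = 2^4 = 16

Answer: 16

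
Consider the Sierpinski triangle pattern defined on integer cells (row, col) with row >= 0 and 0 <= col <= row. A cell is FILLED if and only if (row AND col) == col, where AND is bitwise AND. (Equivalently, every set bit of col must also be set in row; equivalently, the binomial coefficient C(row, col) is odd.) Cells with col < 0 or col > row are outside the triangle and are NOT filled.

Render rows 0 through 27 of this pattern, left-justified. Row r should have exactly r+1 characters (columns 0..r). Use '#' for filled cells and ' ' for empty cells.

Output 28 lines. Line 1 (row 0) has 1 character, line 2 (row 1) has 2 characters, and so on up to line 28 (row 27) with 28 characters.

r0=0: #
r1=1: ##
r2=10: # #
r3=11: ####
r4=100: #   #
r5=101: ##  ##
r6=110: # # # #
r7=111: ########
r8=1000: #       #
r9=1001: ##      ##
r10=1010: # #     # #
r11=1011: ####    ####
r12=1100: #   #   #   #
r13=1101: ##  ##  ##  ##
r14=1110: # # # # # # # #
r15=1111: ################
r16=10000: #               #
r17=10001: ##              ##
r18=10010: # #             # #
r19=10011: ####            ####
r20=10100: #   #           #   #
r21=10101: ##  ##          ##  ##
r22=10110: # # # #         # # # #
r23=10111: ########        ########
r24=11000: #       #       #       #
r25=11001: ##      ##      ##      ##
r26=11010: # #     # #     # #     # #
r27=11011: ####    ####    ####    ####

Answer: #
##
# #
####
#   #
##  ##
# # # #
########
#       #
##      ##
# #     # #
####    ####
#   #   #   #
##  ##  ##  ##
# # # # # # # #
################
#               #
##              ##
# #             # #
####            ####
#   #           #   #
##  ##          ##  ##
# # # #         # # # #
########        ########
#       #       #       #
##      ##      ##      ##
# #     # #     # #     # #
####    ####    ####    ####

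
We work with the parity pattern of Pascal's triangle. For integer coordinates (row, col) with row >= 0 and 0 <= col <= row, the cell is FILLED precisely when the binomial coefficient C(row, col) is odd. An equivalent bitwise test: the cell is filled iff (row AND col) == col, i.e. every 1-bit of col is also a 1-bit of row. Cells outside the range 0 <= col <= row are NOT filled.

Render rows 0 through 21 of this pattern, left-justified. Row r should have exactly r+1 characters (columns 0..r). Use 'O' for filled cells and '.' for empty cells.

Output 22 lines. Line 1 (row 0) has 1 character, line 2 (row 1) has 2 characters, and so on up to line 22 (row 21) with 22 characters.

r0=0: O
r1=1: OO
r2=10: O.O
r3=11: OOOO
r4=100: O...O
r5=101: OO..OO
r6=110: O.O.O.O
r7=111: OOOOOOOO
r8=1000: O.......O
r9=1001: OO......OO
r10=1010: O.O.....O.O
r11=1011: OOOO....OOOO
r12=1100: O...O...O...O
r13=1101: OO..OO..OO..OO
r14=1110: O.O.O.O.O.O.O.O
r15=1111: OOOOOOOOOOOOOOOO
r16=10000: O...............O
r17=10001: OO..............OO
r18=10010: O.O.............O.O
r19=10011: OOOO............OOOO
r20=10100: O...O...........O...O
r21=10101: OO..OO..........OO..OO

Answer: O
OO
O.O
OOOO
O...O
OO..OO
O.O.O.O
OOOOOOOO
O.......O
OO......OO
O.O.....O.O
OOOO....OOOO
O...O...O...O
OO..OO..OO..OO
O.O.O.O.O.O.O.O
OOOOOOOOOOOOOOOO
O...............O
OO..............OO
O.O.............O.O
OOOO............OOOO
O...O...........O...O
OO..OO..........OO..OO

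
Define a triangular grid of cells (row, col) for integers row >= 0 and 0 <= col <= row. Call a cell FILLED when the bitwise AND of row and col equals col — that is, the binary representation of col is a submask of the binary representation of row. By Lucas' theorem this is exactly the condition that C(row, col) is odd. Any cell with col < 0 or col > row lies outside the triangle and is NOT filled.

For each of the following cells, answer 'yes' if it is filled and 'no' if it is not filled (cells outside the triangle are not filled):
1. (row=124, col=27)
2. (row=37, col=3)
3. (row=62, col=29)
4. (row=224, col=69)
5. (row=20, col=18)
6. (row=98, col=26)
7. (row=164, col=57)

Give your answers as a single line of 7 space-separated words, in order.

Answer: no no no no no no no

Derivation:
(124,27): row=0b1111100, col=0b11011, row AND col = 0b11000 = 24; 24 != 27 -> empty
(37,3): row=0b100101, col=0b11, row AND col = 0b1 = 1; 1 != 3 -> empty
(62,29): row=0b111110, col=0b11101, row AND col = 0b11100 = 28; 28 != 29 -> empty
(224,69): row=0b11100000, col=0b1000101, row AND col = 0b1000000 = 64; 64 != 69 -> empty
(20,18): row=0b10100, col=0b10010, row AND col = 0b10000 = 16; 16 != 18 -> empty
(98,26): row=0b1100010, col=0b11010, row AND col = 0b10 = 2; 2 != 26 -> empty
(164,57): row=0b10100100, col=0b111001, row AND col = 0b100000 = 32; 32 != 57 -> empty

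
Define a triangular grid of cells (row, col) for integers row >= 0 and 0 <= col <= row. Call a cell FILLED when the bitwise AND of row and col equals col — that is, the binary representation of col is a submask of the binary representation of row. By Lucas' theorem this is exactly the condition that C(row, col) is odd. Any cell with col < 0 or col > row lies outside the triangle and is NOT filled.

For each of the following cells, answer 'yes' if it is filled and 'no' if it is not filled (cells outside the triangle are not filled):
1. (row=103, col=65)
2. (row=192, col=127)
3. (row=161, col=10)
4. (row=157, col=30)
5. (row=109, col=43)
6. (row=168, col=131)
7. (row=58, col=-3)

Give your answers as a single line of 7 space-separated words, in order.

(103,65): row=0b1100111, col=0b1000001, row AND col = 0b1000001 = 65; 65 == 65 -> filled
(192,127): row=0b11000000, col=0b1111111, row AND col = 0b1000000 = 64; 64 != 127 -> empty
(161,10): row=0b10100001, col=0b1010, row AND col = 0b0 = 0; 0 != 10 -> empty
(157,30): row=0b10011101, col=0b11110, row AND col = 0b11100 = 28; 28 != 30 -> empty
(109,43): row=0b1101101, col=0b101011, row AND col = 0b101001 = 41; 41 != 43 -> empty
(168,131): row=0b10101000, col=0b10000011, row AND col = 0b10000000 = 128; 128 != 131 -> empty
(58,-3): col outside [0, 58] -> not filled

Answer: yes no no no no no no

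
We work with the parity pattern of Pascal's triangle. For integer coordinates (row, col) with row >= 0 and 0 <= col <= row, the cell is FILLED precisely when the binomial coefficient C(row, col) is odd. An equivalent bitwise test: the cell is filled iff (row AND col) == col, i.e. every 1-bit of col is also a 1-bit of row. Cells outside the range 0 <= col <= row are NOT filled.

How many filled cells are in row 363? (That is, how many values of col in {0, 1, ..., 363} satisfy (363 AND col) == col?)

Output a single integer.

363 in binary = 101101011
popcount(363) = number of 1-bits in 101101011 = 6
A col c satisfies (363 AND c) == c iff every set bit of c is also set in 363; each of the 6 set bits of 363 can independently be on or off in c.
count = 2^6 = 64

Answer: 64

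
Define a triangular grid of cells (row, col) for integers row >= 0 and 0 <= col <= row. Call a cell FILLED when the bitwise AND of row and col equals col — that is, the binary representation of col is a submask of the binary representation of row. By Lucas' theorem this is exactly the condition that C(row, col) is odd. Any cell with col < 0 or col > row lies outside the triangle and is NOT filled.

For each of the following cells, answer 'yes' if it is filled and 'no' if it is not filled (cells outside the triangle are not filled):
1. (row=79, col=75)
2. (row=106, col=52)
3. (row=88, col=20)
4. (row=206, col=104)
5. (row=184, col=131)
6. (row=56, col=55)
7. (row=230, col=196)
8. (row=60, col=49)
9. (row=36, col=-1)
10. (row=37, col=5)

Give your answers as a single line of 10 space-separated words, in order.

Answer: yes no no no no no yes no no yes

Derivation:
(79,75): row=0b1001111, col=0b1001011, row AND col = 0b1001011 = 75; 75 == 75 -> filled
(106,52): row=0b1101010, col=0b110100, row AND col = 0b100000 = 32; 32 != 52 -> empty
(88,20): row=0b1011000, col=0b10100, row AND col = 0b10000 = 16; 16 != 20 -> empty
(206,104): row=0b11001110, col=0b1101000, row AND col = 0b1001000 = 72; 72 != 104 -> empty
(184,131): row=0b10111000, col=0b10000011, row AND col = 0b10000000 = 128; 128 != 131 -> empty
(56,55): row=0b111000, col=0b110111, row AND col = 0b110000 = 48; 48 != 55 -> empty
(230,196): row=0b11100110, col=0b11000100, row AND col = 0b11000100 = 196; 196 == 196 -> filled
(60,49): row=0b111100, col=0b110001, row AND col = 0b110000 = 48; 48 != 49 -> empty
(36,-1): col outside [0, 36] -> not filled
(37,5): row=0b100101, col=0b101, row AND col = 0b101 = 5; 5 == 5 -> filled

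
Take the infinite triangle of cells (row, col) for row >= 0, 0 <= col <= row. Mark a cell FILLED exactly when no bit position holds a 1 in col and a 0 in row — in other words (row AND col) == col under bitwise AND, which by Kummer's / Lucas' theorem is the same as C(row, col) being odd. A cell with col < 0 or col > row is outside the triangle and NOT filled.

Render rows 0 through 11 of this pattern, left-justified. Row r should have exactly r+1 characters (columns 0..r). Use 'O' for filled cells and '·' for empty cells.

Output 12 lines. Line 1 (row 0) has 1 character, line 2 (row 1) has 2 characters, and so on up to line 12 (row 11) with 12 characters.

r0=0: O
r1=1: OO
r2=10: O·O
r3=11: OOOO
r4=100: O···O
r5=101: OO··OO
r6=110: O·O·O·O
r7=111: OOOOOOOO
r8=1000: O·······O
r9=1001: OO······OO
r10=1010: O·O·····O·O
r11=1011: OOOO····OOOO

Answer: O
OO
O·O
OOOO
O···O
OO··OO
O·O·O·O
OOOOOOOO
O·······O
OO······OO
O·O·····O·O
OOOO····OOOO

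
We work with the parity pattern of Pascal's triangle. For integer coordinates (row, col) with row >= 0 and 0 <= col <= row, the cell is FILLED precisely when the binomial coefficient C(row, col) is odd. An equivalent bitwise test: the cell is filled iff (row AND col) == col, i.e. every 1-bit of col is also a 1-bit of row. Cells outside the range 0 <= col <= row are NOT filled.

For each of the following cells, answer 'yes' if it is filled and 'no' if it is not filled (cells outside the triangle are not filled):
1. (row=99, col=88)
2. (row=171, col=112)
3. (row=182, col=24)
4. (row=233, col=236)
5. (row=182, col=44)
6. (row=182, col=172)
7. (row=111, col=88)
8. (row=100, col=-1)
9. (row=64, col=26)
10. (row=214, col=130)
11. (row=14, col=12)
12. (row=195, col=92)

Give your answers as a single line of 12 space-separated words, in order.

Answer: no no no no no no no no no yes yes no

Derivation:
(99,88): row=0b1100011, col=0b1011000, row AND col = 0b1000000 = 64; 64 != 88 -> empty
(171,112): row=0b10101011, col=0b1110000, row AND col = 0b100000 = 32; 32 != 112 -> empty
(182,24): row=0b10110110, col=0b11000, row AND col = 0b10000 = 16; 16 != 24 -> empty
(233,236): col outside [0, 233] -> not filled
(182,44): row=0b10110110, col=0b101100, row AND col = 0b100100 = 36; 36 != 44 -> empty
(182,172): row=0b10110110, col=0b10101100, row AND col = 0b10100100 = 164; 164 != 172 -> empty
(111,88): row=0b1101111, col=0b1011000, row AND col = 0b1001000 = 72; 72 != 88 -> empty
(100,-1): col outside [0, 100] -> not filled
(64,26): row=0b1000000, col=0b11010, row AND col = 0b0 = 0; 0 != 26 -> empty
(214,130): row=0b11010110, col=0b10000010, row AND col = 0b10000010 = 130; 130 == 130 -> filled
(14,12): row=0b1110, col=0b1100, row AND col = 0b1100 = 12; 12 == 12 -> filled
(195,92): row=0b11000011, col=0b1011100, row AND col = 0b1000000 = 64; 64 != 92 -> empty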